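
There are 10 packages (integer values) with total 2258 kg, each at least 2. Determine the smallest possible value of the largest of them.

If every one of the 10 were at most 225, the total would be at most 10 × 225 = 2250 < 2258.
Achievable: 8 of them at 226 and 2 at 225 total 2258.

226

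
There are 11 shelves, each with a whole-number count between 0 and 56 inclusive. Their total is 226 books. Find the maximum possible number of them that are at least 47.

Suppose k of them are at least 47. Those contribute at least 47 each and the other 11 − k at least 0 each.
So the total is at least 47k + 0(11 − k) = 0 + 47k. This must be ≤ 226, giving k ≤ 4.
k = 4 is achieved by 4 values at 47 and 7 at 0, total 188; add 38 to one value (staying below 47) to reach 226.

4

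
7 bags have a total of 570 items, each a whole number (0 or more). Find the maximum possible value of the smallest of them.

81

If every one of the 7 were at least 82, the total would be at least 7 × 82 = 574 > 570.
Taking 4 copies of 81 and 3 copies of 82 gives exactly 570, so 81 is attained.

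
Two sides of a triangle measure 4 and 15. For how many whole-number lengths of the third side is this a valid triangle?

7

The triangle inequality gives |4 − 15| < c < 4 + 15, i.e. 11 < c < 19.
So c can be any integer from 12 to 18: 7 values.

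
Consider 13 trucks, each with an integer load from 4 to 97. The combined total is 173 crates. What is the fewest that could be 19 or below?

If only k of them are at most 19, the other 13 − k are at least 20, so the total is at least (13 − k)·20 + k·4.
This is ≤ 173, so (13 − k)·20 + 4k ≤ 173, which gives k ≥ 6.
Exactly 6 works: 6 values at 4 and 7 at 20 total 164; raise one of the low values by 9 (still ≤ 19) to hit 173.

6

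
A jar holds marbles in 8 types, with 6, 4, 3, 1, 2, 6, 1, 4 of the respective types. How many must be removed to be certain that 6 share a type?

26

In the worst case you take as many as possible of each type without reaching 6: 5 + 4 + 3 + 1 + 2 + 5 + 1 + 4 = 25.
The next one must give 6 of some type, so 25 + 1 = 26.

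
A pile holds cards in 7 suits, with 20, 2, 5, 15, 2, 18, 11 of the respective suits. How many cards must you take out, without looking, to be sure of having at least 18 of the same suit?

70

In the worst case you take as many as possible of each suit without reaching 18: 17 + 2 + 5 + 15 + 2 + 17 + 11 = 69.
The next one must give 18 of some suit, so 69 + 1 = 70.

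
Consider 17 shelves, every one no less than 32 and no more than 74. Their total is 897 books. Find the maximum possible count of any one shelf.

To make one shelf as large as possible, make the other 16 as small as possible.
The other 16 contribute at least 16 × 32 = 512, leaving at most 897 − 512 = 385.
But each shelf is capped at 74, so the maximum is 74.
Achievable: one at 74 and the other 16 totalling 823, which fits since 16 × 32 ≤ 823 ≤ 16 × 74.

74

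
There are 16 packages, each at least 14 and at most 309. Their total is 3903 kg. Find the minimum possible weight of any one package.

Minimizing one value means maximizing the remaining 15.
The other 15 can take up 15 × 309 = 4635 ≥ 3903 − 14, so one package can sit at its floor of 14.
Achievable: one at 14 and the other 15 totalling 3889, which fits since 15 × 14 ≤ 3889 ≤ 15 × 309.

14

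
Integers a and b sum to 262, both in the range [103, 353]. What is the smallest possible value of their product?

For a fixed sum, ab is smallest when a and b are as far apart as possible.
The extreme feasible split is a = 103, b = 159, giving ab = 16377.

16377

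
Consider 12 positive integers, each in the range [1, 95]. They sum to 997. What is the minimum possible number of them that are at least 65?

If only k of them are at least 65, the other 12 − k are at most 64, so the total is at most k·95 + (12 − k)·64.
This must reach 997, so k·95 + (12 − k)·64 ≥ 997, giving k ≥ 8.
Exactly 8 works: 8 values at 95 and 4 at 64 total 1016; lower one of the high values by 19 (still ≥ 65) to hit 997.

8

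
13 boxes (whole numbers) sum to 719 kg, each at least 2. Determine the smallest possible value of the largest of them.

56

The average is 719/13 > 55, so not all 13 can be 55 or less; the largest is ≥ 56.
Taking 9 copies of 55 and 4 copies of 56 gives exactly 719, so 56 is attained.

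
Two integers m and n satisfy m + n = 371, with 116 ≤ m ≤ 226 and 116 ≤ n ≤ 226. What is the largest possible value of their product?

34410

For a fixed sum, the product mn is largest when m and n are as close as possible.
Taking m = 185 and n = 186 (both in [116, 226]) gives mn = 34410.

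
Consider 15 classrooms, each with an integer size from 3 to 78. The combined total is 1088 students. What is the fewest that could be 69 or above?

Each value short of 69 is at most 68, costing at least 78 − 68 = 10 against the maximum total of 1170.
We can afford to lose at most 1170 − 1088 = 82, so at most ⌊82/10⌋ = 8 fall short, and at least 7 are ≥ 69.
Exactly 7 works: 7 values at 78 and 8 at 68 total 1090; lower one of the high values by 2 (still ≥ 69) to hit 1088.

7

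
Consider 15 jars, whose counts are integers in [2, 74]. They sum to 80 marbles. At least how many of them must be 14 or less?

Each value above 14 is at least 15, contributing at least 15 − 2 = 13 above the floor 2.
The sum exceeds the floor total 30 by 50, so at most ⌊50/13⌋ = 3 exceed 14, and at least 12 are ≤ 14.
Exactly 12 works: 12 values at 2 and 3 at 15 total 69; raise one of the low values by 11 (still ≤ 14) to hit 80.

12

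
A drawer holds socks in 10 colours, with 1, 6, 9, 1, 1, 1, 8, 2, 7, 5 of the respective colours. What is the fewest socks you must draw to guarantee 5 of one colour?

In the worst case you take as many as possible of each colour without reaching 5: 1 + 4 + 4 + 1 + 1 + 1 + 4 + 2 + 4 + 4 = 26.
The next one must give 5 of some colour, so 26 + 1 = 27.

27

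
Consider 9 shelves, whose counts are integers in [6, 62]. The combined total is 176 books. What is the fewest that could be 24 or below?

If only k of them are at most 24, the other 9 − k are at least 25, so the total is at least (9 − k)·25 + k·6.
This is ≤ 176, so (9 − k)·25 + 6k ≤ 176, which gives k ≥ 3.
Exactly 3 works: 3 values at 6 and 6 at 25 total 168; raise one of the low values by 8 (still ≤ 24) to hit 176.

3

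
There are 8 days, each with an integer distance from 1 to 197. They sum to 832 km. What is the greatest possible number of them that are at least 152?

If k of the values are ≥ 152, the total is ≥ 152k + 1(8 − k).
Setting 152k + 1(8 − k) ≤ 832 gives 151k ≤ 824, so k ≤ 5.
k = 5 is achieved by 5 values at 152 and 3 at 1, total 763; add 69 to one value (staying below 152) to reach 832.

5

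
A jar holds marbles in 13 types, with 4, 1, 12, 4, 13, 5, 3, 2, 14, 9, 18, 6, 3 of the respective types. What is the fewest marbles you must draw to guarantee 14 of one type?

In the worst case you take as many as possible of each type without reaching 14: 4 + 1 + 12 + 4 + 13 + 5 + 3 + 2 + 13 + 9 + 13 + 6 + 3 = 88.
The next one must give 14 of some type, so 88 + 1 = 89.

89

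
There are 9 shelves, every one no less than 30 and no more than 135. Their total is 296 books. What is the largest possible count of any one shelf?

To make one shelf as large as possible, make the other 8 as small as possible.
The other 8 contribute at least 8 × 30 = 240, leaving at most 296 − 240 = 56.
Since 56 ≤ 135, this is achievable: one at 56 and 8 at 30.

56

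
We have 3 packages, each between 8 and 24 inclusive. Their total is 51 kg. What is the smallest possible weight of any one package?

8

Minimizing one value means maximizing the remaining 2.
The other 2 can take up 2 × 24 = 48 ≥ 51 − 8, so one package can sit at its floor of 8.
Achievable: one at 8 and the other 2 totalling 43, which fits since 2 × 8 ≤ 43 ≤ 2 × 24.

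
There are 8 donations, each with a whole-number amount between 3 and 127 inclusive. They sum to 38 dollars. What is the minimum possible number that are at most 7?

6

Let j be the number exceeding 7. Then the total is ≥ 8·j + 3·(8 − j) = 24 + 5j.
So 5j ≤ 14 and j ≤ 2; hence at least 8 − 2 = 6 are ≤ 7.
Exactly 6 works: 6 values at 3 and 2 at 8 total 34; raise one of the low values by 4 (still ≤ 7) to hit 38.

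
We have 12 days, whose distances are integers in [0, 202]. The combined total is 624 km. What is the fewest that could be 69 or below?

Each value above 69 is at least 70, contributing at least 70 − 0 = 70 above the floor 0.
The sum exceeds the floor total 0 by 624, so at most ⌊624/70⌋ = 8 exceed 69, and at least 4 are ≤ 69.
Exactly 4 works: 4 values at 0 and 8 at 70 total 560; raise one of the low values by 64 (still ≤ 69) to hit 624.

4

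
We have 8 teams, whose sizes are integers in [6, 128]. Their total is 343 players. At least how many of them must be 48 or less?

2

Let j be the number exceeding 48. Then the total is ≥ 49·j + 6·(8 − j) = 48 + 43j.
So 43j ≤ 295 and j ≤ 6; hence at least 8 − 6 = 2 are ≤ 48.
Exactly 2 works: 2 values at 6 and 6 at 49 total 306; raise one of the low values by 37 (still ≤ 48) to hit 343.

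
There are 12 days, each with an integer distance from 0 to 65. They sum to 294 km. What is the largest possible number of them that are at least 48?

Suppose k of them are at least 48. Those contribute at least 48 each and the other 12 − k at least 0 each.
So the total is at least 48k + 0(12 − k) = 0 + 48k. This must be ≤ 294, giving k ≤ 6.
k = 6 is achieved by 6 values at 48 and 6 at 0, total 288; add 6 to one value (staying below 48) to reach 294.

6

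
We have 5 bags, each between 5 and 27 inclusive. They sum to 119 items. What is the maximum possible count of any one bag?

Maximizing one value means minimizing the remaining 4.
The other 4 contribute at least 4 × 5 = 20, leaving at most 119 − 20 = 99.
But each bag is capped at 27, so the maximum is 27.
Achievable: one at 27 and the other 4 totalling 92, which fits since 4 × 5 ≤ 92 ≤ 4 × 27.

27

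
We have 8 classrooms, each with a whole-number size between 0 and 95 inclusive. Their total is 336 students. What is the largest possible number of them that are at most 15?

5

Suppose k of them are at most 15. Those contribute at most 15 each and the rest at most 95 each.
So the total is at most 15k + 95(8 − k) = 760 − 80k. This must still be ≥ 336, so k ≤ 5.
k = 5 is achieved by 5 values at 15 and 3 at 95, total 360; lower one of the 95's by 24 (still > 15) to reach 336.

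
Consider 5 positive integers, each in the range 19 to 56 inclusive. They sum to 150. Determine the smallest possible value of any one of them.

19

To make one integer as small as possible, make the other 4 as large as possible.
The other 4 can take up 4 × 56 = 224 ≥ 150 − 19, so one integer can sit at its floor of 19.
Achievable: one at 19 and the other 4 totalling 131, which fits since 4 × 19 ≤ 131 ≤ 4 × 56.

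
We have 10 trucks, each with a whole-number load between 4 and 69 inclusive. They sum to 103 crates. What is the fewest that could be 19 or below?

Each value above 19 is at least 20, contributing at least 20 − 4 = 16 above the floor 4.
The sum exceeds the floor total 40 by 63, so at most ⌊63/16⌋ = 3 exceed 19, and at least 7 are ≤ 19.
Exactly 7 works: 7 values at 4 and 3 at 20 total 88; raise one of the low values by 15 (still ≤ 19) to hit 103.

7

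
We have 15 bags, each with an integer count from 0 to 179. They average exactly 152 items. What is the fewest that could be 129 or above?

8

The total is 15 × 152 = 2280.
Each value short of 129 is at most 128, costing at least 179 − 128 = 51 against the maximum total of 2685.
We can afford to lose at most 2685 − 2280 = 405, so at most ⌊405/51⌋ = 7 fall short, and at least 8 are ≥ 129.
Exactly 8 works: 8 values at 179 and 7 at 128 total 2328; lower one of the high values by 48 (still ≥ 129) to hit 2280.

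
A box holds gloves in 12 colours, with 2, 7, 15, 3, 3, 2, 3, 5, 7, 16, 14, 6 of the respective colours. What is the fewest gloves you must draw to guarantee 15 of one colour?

81

In the worst case you take as many as possible of each colour without reaching 15: 2 + 7 + 14 + 3 + 3 + 2 + 3 + 5 + 7 + 14 + 14 + 6 = 80.
The next one must give 15 of some colour, so 80 + 1 = 81.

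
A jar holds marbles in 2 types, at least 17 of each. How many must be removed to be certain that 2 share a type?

You could draw 1 of every type without reaching 2 of any — 2 in all.
One more forces 2 of some type, so 2 + 1 = 3.

3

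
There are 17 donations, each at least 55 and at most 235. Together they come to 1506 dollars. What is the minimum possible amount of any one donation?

To make one donation as small as possible, make the other 16 as large as possible.
The other 16 can take up 16 × 235 = 3760 ≥ 1506 − 55, so one donation can sit at its floor of 55.
Achievable: one at 55 and the other 16 totalling 1451, which fits since 16 × 55 ≤ 1451 ≤ 16 × 235.

55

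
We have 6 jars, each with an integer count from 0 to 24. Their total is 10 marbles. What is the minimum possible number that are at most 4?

If only k of them are at most 4, the other 6 − k are at least 5, so the total is at least (6 − k)·5 + k·0.
This is ≤ 10, so (6 − k)·5 + 0k ≤ 10, which gives k ≥ 4.
Exactly 4 works: 4 values at 0 and 2 at 5 total 10.

4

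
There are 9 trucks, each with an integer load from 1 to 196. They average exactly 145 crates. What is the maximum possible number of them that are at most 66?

The total is 9 × 145 = 1305.
Suppose k of them are at most 66. Those contribute at most 66 each and the rest at most 196 each.
So the total is at most 66k + 196(9 − k) = 1764 − 130k. This must still be ≥ 1305, so k ≤ 3.
k = 3 is achieved by 3 values at 66 and 6 at 196, total 1374; lower one of the 196's by 69 (still > 66) to reach 1305.

3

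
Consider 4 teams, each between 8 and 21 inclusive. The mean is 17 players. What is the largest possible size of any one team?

21

Maximizing one value means minimizing the remaining 3.
The total is 4 × 17 = 68.
The other 3 contribute at least 3 × 8 = 24, leaving at most 68 − 24 = 44.
But each team is capped at 21, so the maximum is 21.
Achievable: one at 21 and the other 3 totalling 47, which fits since 3 × 8 ≤ 47 ≤ 3 × 21.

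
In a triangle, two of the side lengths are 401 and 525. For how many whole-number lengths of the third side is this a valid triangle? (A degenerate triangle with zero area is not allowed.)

801

The triangle inequality gives |401 − 525| < c < 401 + 525, i.e. 124 < c < 926.
So c can be any integer from 125 to 925: 801 values.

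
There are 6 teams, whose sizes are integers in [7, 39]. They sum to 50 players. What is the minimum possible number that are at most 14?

5

Each value above 14 is at least 15, contributing at least 15 − 7 = 8 above the floor 7.
The sum exceeds the floor total 42 by 8, so at most ⌊8/8⌋ = 1 exceed 14, and at least 5 are ≤ 14.
Exactly 5 works: 5 values at 7 and 1 at 15 total 50.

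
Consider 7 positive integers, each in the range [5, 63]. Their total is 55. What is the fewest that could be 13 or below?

Let j be the number exceeding 13. Then the total is ≥ 14·j + 5·(7 − j) = 35 + 9j.
So 9j ≤ 20 and j ≤ 2; hence at least 7 − 2 = 5 are ≤ 13.
Exactly 5 works: 5 values at 5 and 2 at 14 total 53; raise one of the low values by 2 (still ≤ 13) to hit 55.

5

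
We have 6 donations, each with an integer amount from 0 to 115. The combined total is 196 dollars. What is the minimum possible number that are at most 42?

Let j be the number exceeding 42. Then the total is ≥ 43·j + 0·(6 − j) = 0 + 43j.
So 43j ≤ 196 and j ≤ 4; hence at least 6 − 4 = 2 are ≤ 42.
Exactly 2 works: 2 values at 0 and 4 at 43 total 172; raise one of the low values by 24 (still ≤ 42) to hit 196.

2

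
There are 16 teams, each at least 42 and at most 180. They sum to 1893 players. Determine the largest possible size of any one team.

180

Maximizing one value means minimizing the remaining 15.
The other 15 contribute at least 15 × 42 = 630, leaving at most 1893 − 630 = 1263.
But each team is capped at 180, so the maximum is 180.
Achievable: one at 180 and the other 15 totalling 1713, which fits since 15 × 42 ≤ 1713 ≤ 15 × 180.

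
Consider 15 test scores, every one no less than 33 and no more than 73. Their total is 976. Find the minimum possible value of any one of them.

To make one score as small as possible, make the other 14 as large as possible.
The other 14 can take up 14 × 73 = 1022 ≥ 976 − 33, so one score can sit at its floor of 33.
Achievable: one at 33 and the other 14 totalling 943, which fits since 14 × 33 ≤ 943 ≤ 14 × 73.

33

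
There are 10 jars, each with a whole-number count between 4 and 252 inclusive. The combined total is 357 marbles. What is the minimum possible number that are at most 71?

Let j be the number exceeding 71. Then the total is ≥ 72·j + 4·(10 − j) = 40 + 68j.
So 68j ≤ 317 and j ≤ 4; hence at least 10 − 4 = 6 are ≤ 71.
Exactly 6 works: 6 values at 4 and 4 at 72 total 312; raise one of the low values by 45 (still ≤ 71) to hit 357.

6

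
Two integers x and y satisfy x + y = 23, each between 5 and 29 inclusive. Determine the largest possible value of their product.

132

With x + y fixed, xy peaks when the two are closest together.
Taking x = 11 and y = 12 (both in [5, 29]) gives xy = 132.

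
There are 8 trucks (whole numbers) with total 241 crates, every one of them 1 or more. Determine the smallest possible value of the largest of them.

31

The 8 values sum to 241, so their maximum is at least ⌈241/8⌉ = 31.
Taking 7 copies of 30 and 1 copy of 31 gives exactly 241, so 31 is attained.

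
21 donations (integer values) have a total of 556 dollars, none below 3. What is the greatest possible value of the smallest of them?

26

The 21 values sum to 556, so their minimum is at most ⌊556/21⌋ = 26.
Equality holds with 11 values of 26 and 10 values of 27.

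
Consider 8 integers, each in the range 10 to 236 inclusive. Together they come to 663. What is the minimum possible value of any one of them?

Minimizing one value means maximizing the remaining 7.
The other 7 can take up 7 × 236 = 1652 ≥ 663 − 10, so one integer can sit at its floor of 10.
Achievable: one at 10 and the other 7 totalling 653, which fits since 7 × 10 ≤ 653 ≤ 7 × 236.

10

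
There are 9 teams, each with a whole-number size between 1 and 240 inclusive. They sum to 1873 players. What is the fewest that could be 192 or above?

4

Each value short of 192 is at most 191, costing at least 240 − 191 = 49 against the maximum total of 2160.
We can afford to lose at most 2160 − 1873 = 287, so at most ⌊287/49⌋ = 5 fall short, and at least 4 are ≥ 192.
Exactly 4 works: 4 values at 240 and 5 at 191 total 1915; lower one of the high values by 42 (still ≥ 192) to hit 1873.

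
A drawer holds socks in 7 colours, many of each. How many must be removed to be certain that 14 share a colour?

In the worst case you draw 13 of each of the 7 colours: 7 × 13 = 91.
One more forces 14 of some colour, so 91 + 1 = 92.

92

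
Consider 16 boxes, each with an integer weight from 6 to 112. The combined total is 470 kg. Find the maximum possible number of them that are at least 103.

With k values at 103 or above and the rest at least 6, the sum is at least 96 + 97k.
Since the sum is 470, we need 97k ≤ 374, i.e. k ≤ 3.
k = 3 is achieved by 3 values at 103 and 13 at 6, total 387; add 83 to one value (staying below 103) to reach 470.

3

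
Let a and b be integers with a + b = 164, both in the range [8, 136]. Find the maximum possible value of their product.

For a fixed sum, the product ab is largest when a and b are as close as possible.
Taking a = 82 and b = 82 (both in [8, 136]) gives ab = 6724.

6724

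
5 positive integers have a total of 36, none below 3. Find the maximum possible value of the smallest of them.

The average is 36/5 < 8, so some value is ≤ 7.
Achievable: 4 of them at 7 and 1 at 8 total 36.

7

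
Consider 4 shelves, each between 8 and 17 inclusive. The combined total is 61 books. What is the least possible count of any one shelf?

Minimizing one value means maximizing the remaining 3.
The other 3 contribute at most 3 × 17 = 51, leaving at least 61 − 51 = 10.
Since 10 ≥ 8, this is achievable: one at 10 and 3 at 17.

10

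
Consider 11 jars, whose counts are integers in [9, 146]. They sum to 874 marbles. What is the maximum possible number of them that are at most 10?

Suppose k of them are at most 10. Those contribute at most 10 each and the rest at most 146 each.
So the total is at most 10k + 146(11 − k) = 1606 − 136k. This must still be ≥ 874, so k ≤ 5.
k = 5 is achieved by 5 values at 10 and 6 at 146, total 926; lower one of the 146's by 52 (still > 10) to reach 874.

5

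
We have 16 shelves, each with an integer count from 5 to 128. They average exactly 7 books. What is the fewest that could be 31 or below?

15

The total is 16 × 7 = 112.
Let j be the number exceeding 31. Then the total is ≥ 32·j + 5·(16 − j) = 80 + 27j.
So 27j ≤ 32 and j ≤ 1; hence at least 16 − 1 = 15 are ≤ 31.
Exactly 15 works: 15 values at 5 and 1 at 32 total 107; raise one of the low values by 5 (still ≤ 31) to hit 112.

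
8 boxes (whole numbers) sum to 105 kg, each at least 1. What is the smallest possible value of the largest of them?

The 8 values sum to 105, so their maximum is at least ⌈105/8⌉ = 14.
Taking 7 copies of 13 and 1 copy of 14 gives exactly 105, so 14 is attained.

14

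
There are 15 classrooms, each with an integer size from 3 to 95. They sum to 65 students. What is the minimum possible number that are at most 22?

Let j be the number exceeding 22. Then the total is ≥ 23·j + 3·(15 − j) = 45 + 20j.
So 20j ≤ 20 and j ≤ 1; hence at least 15 − 1 = 14 are ≤ 22.
Exactly 14 works: 14 values at 3 and 1 at 23 total 65.

14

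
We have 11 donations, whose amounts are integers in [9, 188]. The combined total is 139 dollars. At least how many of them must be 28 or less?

Each value above 28 is at least 29, contributing at least 29 − 9 = 20 above the floor 9.
The sum exceeds the floor total 99 by 40, so at most ⌊40/20⌋ = 2 exceed 28, and at least 9 are ≤ 28.
Exactly 9 works: 9 values at 9 and 2 at 29 total 139.

9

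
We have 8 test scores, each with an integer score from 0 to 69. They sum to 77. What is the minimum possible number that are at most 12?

3

Each value above 12 is at least 13, contributing at least 13 − 0 = 13 above the floor 0.
The sum exceeds the floor total 0 by 77, so at most ⌊77/13⌋ = 5 exceed 12, and at least 3 are ≤ 12.
Exactly 3 works: 3 values at 0 and 5 at 13 total 65; raise one of the low values by 12 (still ≤ 12) to hit 77.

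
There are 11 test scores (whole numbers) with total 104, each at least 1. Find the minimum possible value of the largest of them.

The average is 104/11 > 9, so not all 11 can be 9 or less; the largest is ≥ 10.
Equality holds with 5 values of 10 and 6 values of 9.

10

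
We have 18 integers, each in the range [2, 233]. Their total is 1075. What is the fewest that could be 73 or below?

If only k of them are at most 73, the other 18 − k are at least 74, so the total is at least (18 − k)·74 + k·2.
This is ≤ 1075, so (18 − k)·74 + 2k ≤ 1075, which gives k ≥ 4.
Exactly 4 works: 4 values at 2 and 14 at 74 total 1044; raise one of the low values by 31 (still ≤ 73) to hit 1075.

4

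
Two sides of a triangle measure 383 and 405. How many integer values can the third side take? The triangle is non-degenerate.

765

The triangle inequality gives |383 − 405| < c < 383 + 405, i.e. 22 < c < 788.
So c can be any integer from 23 to 787: 765 values.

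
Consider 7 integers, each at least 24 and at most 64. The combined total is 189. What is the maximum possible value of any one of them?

To make one integer as large as possible, make the other 6 as small as possible.
The other 6 contribute at least 6 × 24 = 144, leaving at most 189 − 144 = 45.
Since 45 ≤ 64, this is achievable: one at 45 and 6 at 24.

45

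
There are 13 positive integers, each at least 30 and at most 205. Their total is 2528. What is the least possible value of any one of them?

68

Minimizing one value means maximizing the remaining 12.
The other 12 contribute at most 12 × 205 = 2460, leaving at least 2528 − 2460 = 68.
Since 68 ≥ 30, this is achievable: one at 68 and 12 at 205.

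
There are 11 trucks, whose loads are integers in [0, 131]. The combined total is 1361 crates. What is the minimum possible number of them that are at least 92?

9

If only k of them are at least 92, the other 11 − k are at most 91, so the total is at most k·131 + (11 − k)·91.
This must reach 1361, so k·131 + (11 − k)·91 ≥ 1361, giving k ≥ 9.
Exactly 9 works: 9 values at 131 and 2 at 91 total 1361.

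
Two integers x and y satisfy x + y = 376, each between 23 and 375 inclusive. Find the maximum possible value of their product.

35344

xy = x(376 − x) is maximized when x is as near 376/2 as the bounds allow.
Taking x = 188 and y = 188 (both in [23, 375]) gives xy = 35344.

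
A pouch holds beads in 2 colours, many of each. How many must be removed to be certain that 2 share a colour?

You could draw 1 of every colour without reaching 2 of any — 2 in all.
One more forces 2 of some colour, so 2 + 1 = 3.

3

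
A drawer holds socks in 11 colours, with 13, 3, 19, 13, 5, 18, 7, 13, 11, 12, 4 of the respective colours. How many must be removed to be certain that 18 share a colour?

116

In the worst case you take as many as possible of each colour without reaching 18: 13 + 3 + 17 + 13 + 5 + 17 + 7 + 13 + 11 + 12 + 4 = 115.
The next one must give 18 of some colour, so 115 + 1 = 116.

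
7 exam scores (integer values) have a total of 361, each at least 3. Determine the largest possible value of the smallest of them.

51

The average is 361/7 < 52, so some value is ≤ 51.
Equality holds with 3 values of 51 and 4 values of 52.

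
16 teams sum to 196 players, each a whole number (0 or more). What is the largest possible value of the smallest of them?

12

The average is 196/16 < 13, so some value is ≤ 12.
Achievable: 12 of them at 12 and 4 at 13 total 196.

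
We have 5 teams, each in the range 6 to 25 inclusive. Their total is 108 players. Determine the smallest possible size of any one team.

8

Minimizing one value means maximizing the remaining 4.
The other 4 contribute at most 4 × 25 = 100, leaving at least 108 − 100 = 8.
Since 8 ≥ 6, this is achievable: one at 8 and 4 at 25.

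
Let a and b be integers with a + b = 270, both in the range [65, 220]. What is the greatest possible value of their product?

With a + b fixed, ab peaks when the two are closest together.
Taking a = 135 and b = 135 (both in [65, 220]) gives ab = 18225.

18225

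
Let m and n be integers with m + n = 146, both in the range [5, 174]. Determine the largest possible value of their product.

mn = m(146 − m) is maximized when m is as near 146/2 as the bounds allow.
Taking m = 73 and n = 73 (both in [5, 174]) gives mn = 5329.

5329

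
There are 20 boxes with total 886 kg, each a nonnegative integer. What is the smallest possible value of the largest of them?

45

Some value must be at least ⌈886/20⌉ = 45, since 20 × 44 = 880 < 886.
Achievable: 6 of them at 45 and 14 at 44 total 886.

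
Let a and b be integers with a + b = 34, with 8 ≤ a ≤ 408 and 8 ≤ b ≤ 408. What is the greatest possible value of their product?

289

ab = a(34 − a) is maximized when a is as near 34/2 as the bounds allow.
Taking a = 17 and b = 17 (both in [8, 408]) gives ab = 289.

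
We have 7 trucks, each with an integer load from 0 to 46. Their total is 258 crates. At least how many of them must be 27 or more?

Suppose at most 7 − j of them reach 27; then j values are ≤ 26 and the rest ≤ 46.
The total is then ≤ 26·j + 46·(7 − j) = 322 − 20j. For this to be ≥ 258 we need j ≤ 3, so at least 7 − 3 = 4 must reach 27.
Exactly 4 works: 4 values at 46 and 3 at 26 total 262; lower one of the high values by 4 (still ≥ 27) to hit 258.

4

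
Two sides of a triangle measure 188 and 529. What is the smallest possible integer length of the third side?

The third side must exceed |188 − 529| = 341.
The smallest integer above 341 is 342.

342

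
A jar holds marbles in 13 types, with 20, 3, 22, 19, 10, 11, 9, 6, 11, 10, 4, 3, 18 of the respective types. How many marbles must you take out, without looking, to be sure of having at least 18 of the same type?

136

In the worst case you take as many as possible of each type without reaching 18: 17 + 3 + 17 + 17 + 10 + 11 + 9 + 6 + 11 + 10 + 4 + 3 + 17 = 135.
The next one must give 18 of some type, so 135 + 1 = 136.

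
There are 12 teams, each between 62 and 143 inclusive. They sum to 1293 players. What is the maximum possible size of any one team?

Maximizing one value means minimizing the remaining 11.
The other 11 contribute at least 11 × 62 = 682, leaving at most 1293 − 682 = 611.
But each team is capped at 143, so the maximum is 143.
Achievable: one at 143 and the other 11 totalling 1150, which fits since 11 × 62 ≤ 1150 ≤ 11 × 143.

143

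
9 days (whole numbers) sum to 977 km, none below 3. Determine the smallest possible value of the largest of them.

109

The 9 values sum to 977, so their maximum is at least ⌈977/9⌉ = 109.
Equality holds with 5 values of 109 and 4 values of 108.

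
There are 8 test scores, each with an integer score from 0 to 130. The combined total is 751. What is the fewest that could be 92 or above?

1

Each value short of 92 is at most 91, costing at least 130 − 91 = 39 against the maximum total of 1040.
We can afford to lose at most 1040 − 751 = 289, so at most ⌊289/39⌋ = 7 fall short, and at least 1 are ≥ 92.
Exactly 1 works: 1 value at 130 and 7 at 91 total 767; lower one of the high values by 16 (still ≥ 92) to hit 751.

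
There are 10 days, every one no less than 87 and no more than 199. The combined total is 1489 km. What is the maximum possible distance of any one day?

199

To make one day as large as possible, make the other 9 as small as possible.
The other 9 contribute at least 9 × 87 = 783, leaving at most 1489 − 783 = 706.
But each day is capped at 199, so the maximum is 199.
Achievable: one at 199 and the other 9 totalling 1290, which fits since 9 × 87 ≤ 1290 ≤ 9 × 199.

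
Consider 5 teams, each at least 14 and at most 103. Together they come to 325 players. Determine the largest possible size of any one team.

103

Maximizing one value means minimizing the remaining 4.
The other 4 contribute at least 4 × 14 = 56, leaving at most 325 − 56 = 269.
But each team is capped at 103, so the maximum is 103.
Achievable: one at 103 and the other 4 totalling 222, which fits since 4 × 14 ≤ 222 ≤ 4 × 103.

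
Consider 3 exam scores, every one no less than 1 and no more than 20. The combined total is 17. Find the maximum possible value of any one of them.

Maximizing one value means minimizing the remaining 2.
The other 2 contribute at least 2 × 1 = 2, leaving at most 17 − 2 = 15.
Since 15 ≤ 20, this is achievable: one at 15 and 2 at 1.

15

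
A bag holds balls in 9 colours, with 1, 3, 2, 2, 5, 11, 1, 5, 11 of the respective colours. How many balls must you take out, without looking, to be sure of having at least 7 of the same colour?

32

In the worst case you take as many as possible of each colour without reaching 7: 1 + 3 + 2 + 2 + 5 + 6 + 1 + 5 + 6 = 31.
The next one must give 7 of some colour, so 31 + 1 = 32.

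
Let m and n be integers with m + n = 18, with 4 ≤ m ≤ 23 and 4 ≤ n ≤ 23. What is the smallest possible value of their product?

56

For a fixed sum, mn is smallest when m and n are as far apart as possible.
The extreme feasible split is m = 4, n = 14, giving mn = 56.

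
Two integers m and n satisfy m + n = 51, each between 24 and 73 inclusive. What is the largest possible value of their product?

With m + n fixed, mn peaks when the two are closest together.
Taking m = 25 and n = 26 (both in [24, 73]) gives mn = 650.

650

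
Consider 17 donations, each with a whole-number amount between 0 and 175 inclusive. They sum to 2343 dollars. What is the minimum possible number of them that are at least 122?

6

Suppose at most 17 − j of them reach 122; then j values are ≤ 121 and the rest ≤ 175.
The total is then ≤ 121·j + 175·(17 − j) = 2975 − 54j. For this to be ≥ 2343 we need j ≤ 11, so at least 17 − 11 = 6 must reach 122.
Exactly 6 works: 6 values at 175 and 11 at 121 total 2381; lower one of the high values by 38 (still ≥ 122) to hit 2343.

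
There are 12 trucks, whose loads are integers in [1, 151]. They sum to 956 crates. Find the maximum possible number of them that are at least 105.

9

If k of the values are ≥ 105, the total is ≥ 105k + 1(12 − k).
Setting 105k + 1(12 − k) ≤ 956 gives 104k ≤ 944, so k ≤ 9.
k = 9 is achieved by 9 values at 105 and 3 at 1, total 948; add 8 to one value (staying below 105) to reach 956.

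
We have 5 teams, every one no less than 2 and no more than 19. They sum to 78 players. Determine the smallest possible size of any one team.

To make one team as small as possible, make the other 4 as large as possible.
The other 4 contribute at most 4 × 19 = 76, leaving at least 78 − 76 = 2.
Since 2 ≥ 2, this is achievable: one at 2 and 4 at 19.

2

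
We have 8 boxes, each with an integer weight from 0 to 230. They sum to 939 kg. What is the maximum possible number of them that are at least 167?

5

If k of the values are ≥ 167, the total is ≥ 167k + 0(8 − k).
Setting 167k + 0(8 − k) ≤ 939 gives 167k ≤ 939, so k ≤ 5.
k = 5 is achieved by 5 values at 167 and 3 at 0, total 835; add 104 to one value (staying below 167) to reach 939.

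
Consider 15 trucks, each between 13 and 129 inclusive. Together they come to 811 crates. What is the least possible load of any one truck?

To make one truck as small as possible, make the other 14 as large as possible.
The other 14 can take up 14 × 129 = 1806 ≥ 811 − 13, so one truck can sit at its floor of 13.
Achievable: one at 13 and the other 14 totalling 798, which fits since 14 × 13 ≤ 798 ≤ 14 × 129.

13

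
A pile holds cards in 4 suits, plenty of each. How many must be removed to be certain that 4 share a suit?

13

You could draw 3 of every suit without reaching 4 of any — 12 in all.
One more forces 4 of some suit, so 12 + 1 = 13.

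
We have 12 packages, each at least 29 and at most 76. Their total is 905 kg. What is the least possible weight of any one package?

69

Minimizing one value means maximizing the remaining 11.
The other 11 contribute at most 11 × 76 = 836, leaving at least 905 − 836 = 69.
Since 69 ≥ 29, this is achievable: one at 69 and 11 at 76.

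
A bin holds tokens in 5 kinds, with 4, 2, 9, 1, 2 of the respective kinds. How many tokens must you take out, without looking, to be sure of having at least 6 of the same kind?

In the worst case you take as many as possible of each kind without reaching 6: 4 + 2 + 5 + 1 + 2 = 14.
The next one must give 6 of some kind, so 14 + 1 = 15.

15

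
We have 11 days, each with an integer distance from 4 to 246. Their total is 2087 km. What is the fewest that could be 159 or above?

Suppose at most 11 − j of them reach 159; then j values are ≤ 158 and the rest ≤ 246.
The total is then ≤ 158·j + 246·(11 − j) = 2706 − 88j. For this to be ≥ 2087 we need j ≤ 7, so at least 11 − 7 = 4 must reach 159.
Exactly 4 works: 4 values at 246 and 7 at 158 total 2090; lower one of the high values by 3 (still ≥ 159) to hit 2087.

4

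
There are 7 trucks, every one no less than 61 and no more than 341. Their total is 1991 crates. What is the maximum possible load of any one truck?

341

Maximizing one value means minimizing the remaining 6.
The other 6 contribute at least 6 × 61 = 366, leaving at most 1991 − 366 = 1625.
But each truck is capped at 341, so the maximum is 341.
Achievable: one at 341 and the other 6 totalling 1650, which fits since 6 × 61 ≤ 1650 ≤ 6 × 341.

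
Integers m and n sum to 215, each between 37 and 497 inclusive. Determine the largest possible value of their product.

11556

With m + n fixed, mn peaks when the two are closest together.
Taking m = 107 and n = 108 (both in [37, 497]) gives mn = 11556.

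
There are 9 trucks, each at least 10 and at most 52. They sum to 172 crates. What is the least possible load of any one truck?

10

To make one truck as small as possible, make the other 8 as large as possible.
The other 8 can take up 8 × 52 = 416 ≥ 172 − 10, so one truck can sit at its floor of 10.
Achievable: one at 10 and the other 8 totalling 162, which fits since 8 × 10 ≤ 162 ≤ 8 × 52.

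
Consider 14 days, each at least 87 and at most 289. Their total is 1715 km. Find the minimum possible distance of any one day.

To make one day as small as possible, make the other 13 as large as possible.
The other 13 can take up 13 × 289 = 3757 ≥ 1715 − 87, so one day can sit at its floor of 87.
Achievable: one at 87 and the other 13 totalling 1628, which fits since 13 × 87 ≤ 1628 ≤ 13 × 289.

87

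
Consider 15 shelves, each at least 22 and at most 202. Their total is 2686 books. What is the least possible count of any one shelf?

Minimizing one value means maximizing the remaining 14.
The other 14 can take up 14 × 202 = 2828 ≥ 2686 − 22, so one shelf can sit at its floor of 22.
Achievable: one at 22 and the other 14 totalling 2664, which fits since 14 × 22 ≤ 2664 ≤ 14 × 202.

22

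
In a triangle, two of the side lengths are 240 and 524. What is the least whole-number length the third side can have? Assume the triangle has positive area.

The third side must exceed |240 − 524| = 284.
The smallest integer above 284 is 285.

285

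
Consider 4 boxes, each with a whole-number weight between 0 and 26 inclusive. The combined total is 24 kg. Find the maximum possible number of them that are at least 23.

1

Suppose k of them are at least 23. Those contribute at least 23 each and the other 4 − k at least 0 each.
So the total is at least 23k + 0(4 − k) = 0 + 23k. This must be ≤ 24, giving k ≤ 1.
k = 1 is achieved by 1 value at 23 and 3 at 0, total 23; add 1 to one value (staying below 23) to reach 24.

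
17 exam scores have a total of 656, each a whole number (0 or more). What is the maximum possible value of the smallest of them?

38

The average is 656/17 < 39, so some value is ≤ 38.
Equality holds with 7 values of 38 and 10 values of 39.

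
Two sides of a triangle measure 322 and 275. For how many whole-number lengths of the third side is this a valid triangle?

The triangle inequality gives |322 − 275| < c < 322 + 275, i.e. 47 < c < 597.
So c can be any integer from 48 to 596: 549 values.

549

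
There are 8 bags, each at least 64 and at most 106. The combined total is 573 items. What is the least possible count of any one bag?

64

Minimizing one value means maximizing the remaining 7.
The other 7 can take up 7 × 106 = 742 ≥ 573 − 64, so one bag can sit at its floor of 64.
Achievable: one at 64 and the other 7 totalling 509, which fits since 7 × 64 ≤ 509 ≤ 7 × 106.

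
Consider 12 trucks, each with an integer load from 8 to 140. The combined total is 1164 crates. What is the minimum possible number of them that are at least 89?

3

Each value short of 89 is at most 88, costing at least 140 − 88 = 52 against the maximum total of 1680.
We can afford to lose at most 1680 − 1164 = 516, so at most ⌊516/52⌋ = 9 fall short, and at least 3 are ≥ 89.
Exactly 3 works: 3 values at 140 and 9 at 88 total 1212; lower one of the high values by 48 (still ≥ 89) to hit 1164.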